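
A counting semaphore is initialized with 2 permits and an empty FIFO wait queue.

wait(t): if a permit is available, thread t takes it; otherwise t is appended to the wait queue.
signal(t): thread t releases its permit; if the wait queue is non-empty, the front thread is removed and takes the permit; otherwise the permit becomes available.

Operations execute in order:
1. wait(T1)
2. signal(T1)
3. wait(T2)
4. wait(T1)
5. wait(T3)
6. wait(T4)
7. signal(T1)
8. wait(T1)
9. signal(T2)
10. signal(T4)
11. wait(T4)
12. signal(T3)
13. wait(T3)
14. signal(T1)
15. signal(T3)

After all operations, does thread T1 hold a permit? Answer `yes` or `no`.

Answer: no

Derivation:
Step 1: wait(T1) -> count=1 queue=[] holders={T1}
Step 2: signal(T1) -> count=2 queue=[] holders={none}
Step 3: wait(T2) -> count=1 queue=[] holders={T2}
Step 4: wait(T1) -> count=0 queue=[] holders={T1,T2}
Step 5: wait(T3) -> count=0 queue=[T3] holders={T1,T2}
Step 6: wait(T4) -> count=0 queue=[T3,T4] holders={T1,T2}
Step 7: signal(T1) -> count=0 queue=[T4] holders={T2,T3}
Step 8: wait(T1) -> count=0 queue=[T4,T1] holders={T2,T3}
Step 9: signal(T2) -> count=0 queue=[T1] holders={T3,T4}
Step 10: signal(T4) -> count=0 queue=[] holders={T1,T3}
Step 11: wait(T4) -> count=0 queue=[T4] holders={T1,T3}
Step 12: signal(T3) -> count=0 queue=[] holders={T1,T4}
Step 13: wait(T3) -> count=0 queue=[T3] holders={T1,T4}
Step 14: signal(T1) -> count=0 queue=[] holders={T3,T4}
Step 15: signal(T3) -> count=1 queue=[] holders={T4}
Final holders: {T4} -> T1 not in holders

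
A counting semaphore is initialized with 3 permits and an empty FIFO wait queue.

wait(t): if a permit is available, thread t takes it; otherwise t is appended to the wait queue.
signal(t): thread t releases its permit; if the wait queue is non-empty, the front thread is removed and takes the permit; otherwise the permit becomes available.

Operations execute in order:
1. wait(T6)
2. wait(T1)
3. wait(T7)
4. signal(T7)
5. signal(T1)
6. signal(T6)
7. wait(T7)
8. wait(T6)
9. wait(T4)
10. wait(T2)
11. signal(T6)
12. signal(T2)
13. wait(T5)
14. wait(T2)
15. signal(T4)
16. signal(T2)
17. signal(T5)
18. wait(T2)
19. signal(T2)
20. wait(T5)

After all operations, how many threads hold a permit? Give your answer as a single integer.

Answer: 2

Derivation:
Step 1: wait(T6) -> count=2 queue=[] holders={T6}
Step 2: wait(T1) -> count=1 queue=[] holders={T1,T6}
Step 3: wait(T7) -> count=0 queue=[] holders={T1,T6,T7}
Step 4: signal(T7) -> count=1 queue=[] holders={T1,T6}
Step 5: signal(T1) -> count=2 queue=[] holders={T6}
Step 6: signal(T6) -> count=3 queue=[] holders={none}
Step 7: wait(T7) -> count=2 queue=[] holders={T7}
Step 8: wait(T6) -> count=1 queue=[] holders={T6,T7}
Step 9: wait(T4) -> count=0 queue=[] holders={T4,T6,T7}
Step 10: wait(T2) -> count=0 queue=[T2] holders={T4,T6,T7}
Step 11: signal(T6) -> count=0 queue=[] holders={T2,T4,T7}
Step 12: signal(T2) -> count=1 queue=[] holders={T4,T7}
Step 13: wait(T5) -> count=0 queue=[] holders={T4,T5,T7}
Step 14: wait(T2) -> count=0 queue=[T2] holders={T4,T5,T7}
Step 15: signal(T4) -> count=0 queue=[] holders={T2,T5,T7}
Step 16: signal(T2) -> count=1 queue=[] holders={T5,T7}
Step 17: signal(T5) -> count=2 queue=[] holders={T7}
Step 18: wait(T2) -> count=1 queue=[] holders={T2,T7}
Step 19: signal(T2) -> count=2 queue=[] holders={T7}
Step 20: wait(T5) -> count=1 queue=[] holders={T5,T7}
Final holders: {T5,T7} -> 2 thread(s)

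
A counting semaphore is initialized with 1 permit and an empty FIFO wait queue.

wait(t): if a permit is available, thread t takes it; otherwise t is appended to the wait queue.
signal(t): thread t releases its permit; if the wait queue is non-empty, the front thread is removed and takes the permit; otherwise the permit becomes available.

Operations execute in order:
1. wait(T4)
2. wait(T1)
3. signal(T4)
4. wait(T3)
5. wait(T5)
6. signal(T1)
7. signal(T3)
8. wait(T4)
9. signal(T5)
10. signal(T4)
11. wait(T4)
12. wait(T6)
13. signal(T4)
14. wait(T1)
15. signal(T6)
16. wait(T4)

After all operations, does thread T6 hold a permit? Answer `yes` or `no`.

Answer: no

Derivation:
Step 1: wait(T4) -> count=0 queue=[] holders={T4}
Step 2: wait(T1) -> count=0 queue=[T1] holders={T4}
Step 3: signal(T4) -> count=0 queue=[] holders={T1}
Step 4: wait(T3) -> count=0 queue=[T3] holders={T1}
Step 5: wait(T5) -> count=0 queue=[T3,T5] holders={T1}
Step 6: signal(T1) -> count=0 queue=[T5] holders={T3}
Step 7: signal(T3) -> count=0 queue=[] holders={T5}
Step 8: wait(T4) -> count=0 queue=[T4] holders={T5}
Step 9: signal(T5) -> count=0 queue=[] holders={T4}
Step 10: signal(T4) -> count=1 queue=[] holders={none}
Step 11: wait(T4) -> count=0 queue=[] holders={T4}
Step 12: wait(T6) -> count=0 queue=[T6] holders={T4}
Step 13: signal(T4) -> count=0 queue=[] holders={T6}
Step 14: wait(T1) -> count=0 queue=[T1] holders={T6}
Step 15: signal(T6) -> count=0 queue=[] holders={T1}
Step 16: wait(T4) -> count=0 queue=[T4] holders={T1}
Final holders: {T1} -> T6 not in holders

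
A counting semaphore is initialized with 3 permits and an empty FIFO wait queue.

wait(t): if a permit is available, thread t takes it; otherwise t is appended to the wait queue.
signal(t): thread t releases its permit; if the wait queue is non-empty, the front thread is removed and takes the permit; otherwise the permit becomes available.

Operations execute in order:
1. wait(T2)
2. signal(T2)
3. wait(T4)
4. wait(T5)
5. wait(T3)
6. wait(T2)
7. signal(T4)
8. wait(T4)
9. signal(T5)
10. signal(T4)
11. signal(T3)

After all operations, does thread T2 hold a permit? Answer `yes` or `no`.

Step 1: wait(T2) -> count=2 queue=[] holders={T2}
Step 2: signal(T2) -> count=3 queue=[] holders={none}
Step 3: wait(T4) -> count=2 queue=[] holders={T4}
Step 4: wait(T5) -> count=1 queue=[] holders={T4,T5}
Step 5: wait(T3) -> count=0 queue=[] holders={T3,T4,T5}
Step 6: wait(T2) -> count=0 queue=[T2] holders={T3,T4,T5}
Step 7: signal(T4) -> count=0 queue=[] holders={T2,T3,T5}
Step 8: wait(T4) -> count=0 queue=[T4] holders={T2,T3,T5}
Step 9: signal(T5) -> count=0 queue=[] holders={T2,T3,T4}
Step 10: signal(T4) -> count=1 queue=[] holders={T2,T3}
Step 11: signal(T3) -> count=2 queue=[] holders={T2}
Final holders: {T2} -> T2 in holders

Answer: yes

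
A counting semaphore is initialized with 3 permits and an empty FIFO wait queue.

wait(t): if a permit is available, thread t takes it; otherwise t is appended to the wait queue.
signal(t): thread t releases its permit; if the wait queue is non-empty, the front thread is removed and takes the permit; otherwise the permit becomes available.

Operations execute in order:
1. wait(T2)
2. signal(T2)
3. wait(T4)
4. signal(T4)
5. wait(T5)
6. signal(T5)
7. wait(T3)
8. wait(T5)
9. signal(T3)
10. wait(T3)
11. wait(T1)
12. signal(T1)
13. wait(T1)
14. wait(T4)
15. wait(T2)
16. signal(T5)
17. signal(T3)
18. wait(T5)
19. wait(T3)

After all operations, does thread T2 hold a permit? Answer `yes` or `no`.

Answer: yes

Derivation:
Step 1: wait(T2) -> count=2 queue=[] holders={T2}
Step 2: signal(T2) -> count=3 queue=[] holders={none}
Step 3: wait(T4) -> count=2 queue=[] holders={T4}
Step 4: signal(T4) -> count=3 queue=[] holders={none}
Step 5: wait(T5) -> count=2 queue=[] holders={T5}
Step 6: signal(T5) -> count=3 queue=[] holders={none}
Step 7: wait(T3) -> count=2 queue=[] holders={T3}
Step 8: wait(T5) -> count=1 queue=[] holders={T3,T5}
Step 9: signal(T3) -> count=2 queue=[] holders={T5}
Step 10: wait(T3) -> count=1 queue=[] holders={T3,T5}
Step 11: wait(T1) -> count=0 queue=[] holders={T1,T3,T5}
Step 12: signal(T1) -> count=1 queue=[] holders={T3,T5}
Step 13: wait(T1) -> count=0 queue=[] holders={T1,T3,T5}
Step 14: wait(T4) -> count=0 queue=[T4] holders={T1,T3,T5}
Step 15: wait(T2) -> count=0 queue=[T4,T2] holders={T1,T3,T5}
Step 16: signal(T5) -> count=0 queue=[T2] holders={T1,T3,T4}
Step 17: signal(T3) -> count=0 queue=[] holders={T1,T2,T4}
Step 18: wait(T5) -> count=0 queue=[T5] holders={T1,T2,T4}
Step 19: wait(T3) -> count=0 queue=[T5,T3] holders={T1,T2,T4}
Final holders: {T1,T2,T4} -> T2 in holders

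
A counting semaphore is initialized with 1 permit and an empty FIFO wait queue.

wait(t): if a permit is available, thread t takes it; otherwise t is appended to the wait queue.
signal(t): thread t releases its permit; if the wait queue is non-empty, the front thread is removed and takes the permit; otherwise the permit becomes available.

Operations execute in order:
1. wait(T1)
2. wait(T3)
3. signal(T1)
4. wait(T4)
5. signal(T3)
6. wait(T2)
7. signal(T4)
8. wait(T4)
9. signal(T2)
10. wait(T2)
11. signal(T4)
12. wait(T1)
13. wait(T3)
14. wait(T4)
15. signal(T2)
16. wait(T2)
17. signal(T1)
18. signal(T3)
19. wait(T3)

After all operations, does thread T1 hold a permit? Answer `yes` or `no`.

Step 1: wait(T1) -> count=0 queue=[] holders={T1}
Step 2: wait(T3) -> count=0 queue=[T3] holders={T1}
Step 3: signal(T1) -> count=0 queue=[] holders={T3}
Step 4: wait(T4) -> count=0 queue=[T4] holders={T3}
Step 5: signal(T3) -> count=0 queue=[] holders={T4}
Step 6: wait(T2) -> count=0 queue=[T2] holders={T4}
Step 7: signal(T4) -> count=0 queue=[] holders={T2}
Step 8: wait(T4) -> count=0 queue=[T4] holders={T2}
Step 9: signal(T2) -> count=0 queue=[] holders={T4}
Step 10: wait(T2) -> count=0 queue=[T2] holders={T4}
Step 11: signal(T4) -> count=0 queue=[] holders={T2}
Step 12: wait(T1) -> count=0 queue=[T1] holders={T2}
Step 13: wait(T3) -> count=0 queue=[T1,T3] holders={T2}
Step 14: wait(T4) -> count=0 queue=[T1,T3,T4] holders={T2}
Step 15: signal(T2) -> count=0 queue=[T3,T4] holders={T1}
Step 16: wait(T2) -> count=0 queue=[T3,T4,T2] holders={T1}
Step 17: signal(T1) -> count=0 queue=[T4,T2] holders={T3}
Step 18: signal(T3) -> count=0 queue=[T2] holders={T4}
Step 19: wait(T3) -> count=0 queue=[T2,T3] holders={T4}
Final holders: {T4} -> T1 not in holders

Answer: no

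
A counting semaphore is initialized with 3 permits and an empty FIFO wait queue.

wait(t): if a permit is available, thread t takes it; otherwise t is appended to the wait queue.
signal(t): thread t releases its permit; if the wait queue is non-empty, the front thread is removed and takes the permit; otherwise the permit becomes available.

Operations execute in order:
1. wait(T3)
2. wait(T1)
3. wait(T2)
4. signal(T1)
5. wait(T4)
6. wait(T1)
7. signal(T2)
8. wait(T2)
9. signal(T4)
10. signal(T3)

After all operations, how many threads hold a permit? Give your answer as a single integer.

Answer: 2

Derivation:
Step 1: wait(T3) -> count=2 queue=[] holders={T3}
Step 2: wait(T1) -> count=1 queue=[] holders={T1,T3}
Step 3: wait(T2) -> count=0 queue=[] holders={T1,T2,T3}
Step 4: signal(T1) -> count=1 queue=[] holders={T2,T3}
Step 5: wait(T4) -> count=0 queue=[] holders={T2,T3,T4}
Step 6: wait(T1) -> count=0 queue=[T1] holders={T2,T3,T4}
Step 7: signal(T2) -> count=0 queue=[] holders={T1,T3,T4}
Step 8: wait(T2) -> count=0 queue=[T2] holders={T1,T3,T4}
Step 9: signal(T4) -> count=0 queue=[] holders={T1,T2,T3}
Step 10: signal(T3) -> count=1 queue=[] holders={T1,T2}
Final holders: {T1,T2} -> 2 thread(s)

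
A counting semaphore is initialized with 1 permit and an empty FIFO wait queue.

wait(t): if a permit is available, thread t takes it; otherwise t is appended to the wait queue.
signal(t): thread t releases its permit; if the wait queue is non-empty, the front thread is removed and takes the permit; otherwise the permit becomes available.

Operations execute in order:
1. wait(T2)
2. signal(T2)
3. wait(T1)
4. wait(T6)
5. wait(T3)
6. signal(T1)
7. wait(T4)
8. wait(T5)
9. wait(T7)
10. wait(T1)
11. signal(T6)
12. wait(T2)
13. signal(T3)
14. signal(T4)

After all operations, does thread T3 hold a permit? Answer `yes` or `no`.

Answer: no

Derivation:
Step 1: wait(T2) -> count=0 queue=[] holders={T2}
Step 2: signal(T2) -> count=1 queue=[] holders={none}
Step 3: wait(T1) -> count=0 queue=[] holders={T1}
Step 4: wait(T6) -> count=0 queue=[T6] holders={T1}
Step 5: wait(T3) -> count=0 queue=[T6,T3] holders={T1}
Step 6: signal(T1) -> count=0 queue=[T3] holders={T6}
Step 7: wait(T4) -> count=0 queue=[T3,T4] holders={T6}
Step 8: wait(T5) -> count=0 queue=[T3,T4,T5] holders={T6}
Step 9: wait(T7) -> count=0 queue=[T3,T4,T5,T7] holders={T6}
Step 10: wait(T1) -> count=0 queue=[T3,T4,T5,T7,T1] holders={T6}
Step 11: signal(T6) -> count=0 queue=[T4,T5,T7,T1] holders={T3}
Step 12: wait(T2) -> count=0 queue=[T4,T5,T7,T1,T2] holders={T3}
Step 13: signal(T3) -> count=0 queue=[T5,T7,T1,T2] holders={T4}
Step 14: signal(T4) -> count=0 queue=[T7,T1,T2] holders={T5}
Final holders: {T5} -> T3 not in holders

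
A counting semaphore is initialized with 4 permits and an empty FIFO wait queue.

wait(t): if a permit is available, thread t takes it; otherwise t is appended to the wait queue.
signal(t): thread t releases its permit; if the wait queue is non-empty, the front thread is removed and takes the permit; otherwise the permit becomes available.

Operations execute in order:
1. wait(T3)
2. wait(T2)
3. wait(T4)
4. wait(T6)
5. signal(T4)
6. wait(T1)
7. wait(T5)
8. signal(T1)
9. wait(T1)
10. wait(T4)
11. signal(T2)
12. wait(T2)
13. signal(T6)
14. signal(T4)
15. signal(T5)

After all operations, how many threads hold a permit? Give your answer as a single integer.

Step 1: wait(T3) -> count=3 queue=[] holders={T3}
Step 2: wait(T2) -> count=2 queue=[] holders={T2,T3}
Step 3: wait(T4) -> count=1 queue=[] holders={T2,T3,T4}
Step 4: wait(T6) -> count=0 queue=[] holders={T2,T3,T4,T6}
Step 5: signal(T4) -> count=1 queue=[] holders={T2,T3,T6}
Step 6: wait(T1) -> count=0 queue=[] holders={T1,T2,T3,T6}
Step 7: wait(T5) -> count=0 queue=[T5] holders={T1,T2,T3,T6}
Step 8: signal(T1) -> count=0 queue=[] holders={T2,T3,T5,T6}
Step 9: wait(T1) -> count=0 queue=[T1] holders={T2,T3,T5,T6}
Step 10: wait(T4) -> count=0 queue=[T1,T4] holders={T2,T3,T5,T6}
Step 11: signal(T2) -> count=0 queue=[T4] holders={T1,T3,T5,T6}
Step 12: wait(T2) -> count=0 queue=[T4,T2] holders={T1,T3,T5,T6}
Step 13: signal(T6) -> count=0 queue=[T2] holders={T1,T3,T4,T5}
Step 14: signal(T4) -> count=0 queue=[] holders={T1,T2,T3,T5}
Step 15: signal(T5) -> count=1 queue=[] holders={T1,T2,T3}
Final holders: {T1,T2,T3} -> 3 thread(s)

Answer: 3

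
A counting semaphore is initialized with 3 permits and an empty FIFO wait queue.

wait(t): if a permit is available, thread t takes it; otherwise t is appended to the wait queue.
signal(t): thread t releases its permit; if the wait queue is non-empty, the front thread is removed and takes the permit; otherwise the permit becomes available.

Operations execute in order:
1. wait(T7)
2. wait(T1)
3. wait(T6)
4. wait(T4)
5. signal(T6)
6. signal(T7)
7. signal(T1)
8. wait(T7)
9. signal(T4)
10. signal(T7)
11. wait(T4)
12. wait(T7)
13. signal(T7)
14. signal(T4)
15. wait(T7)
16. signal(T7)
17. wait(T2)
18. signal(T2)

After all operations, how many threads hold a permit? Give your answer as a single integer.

Step 1: wait(T7) -> count=2 queue=[] holders={T7}
Step 2: wait(T1) -> count=1 queue=[] holders={T1,T7}
Step 3: wait(T6) -> count=0 queue=[] holders={T1,T6,T7}
Step 4: wait(T4) -> count=0 queue=[T4] holders={T1,T6,T7}
Step 5: signal(T6) -> count=0 queue=[] holders={T1,T4,T7}
Step 6: signal(T7) -> count=1 queue=[] holders={T1,T4}
Step 7: signal(T1) -> count=2 queue=[] holders={T4}
Step 8: wait(T7) -> count=1 queue=[] holders={T4,T7}
Step 9: signal(T4) -> count=2 queue=[] holders={T7}
Step 10: signal(T7) -> count=3 queue=[] holders={none}
Step 11: wait(T4) -> count=2 queue=[] holders={T4}
Step 12: wait(T7) -> count=1 queue=[] holders={T4,T7}
Step 13: signal(T7) -> count=2 queue=[] holders={T4}
Step 14: signal(T4) -> count=3 queue=[] holders={none}
Step 15: wait(T7) -> count=2 queue=[] holders={T7}
Step 16: signal(T7) -> count=3 queue=[] holders={none}
Step 17: wait(T2) -> count=2 queue=[] holders={T2}
Step 18: signal(T2) -> count=3 queue=[] holders={none}
Final holders: {none} -> 0 thread(s)

Answer: 0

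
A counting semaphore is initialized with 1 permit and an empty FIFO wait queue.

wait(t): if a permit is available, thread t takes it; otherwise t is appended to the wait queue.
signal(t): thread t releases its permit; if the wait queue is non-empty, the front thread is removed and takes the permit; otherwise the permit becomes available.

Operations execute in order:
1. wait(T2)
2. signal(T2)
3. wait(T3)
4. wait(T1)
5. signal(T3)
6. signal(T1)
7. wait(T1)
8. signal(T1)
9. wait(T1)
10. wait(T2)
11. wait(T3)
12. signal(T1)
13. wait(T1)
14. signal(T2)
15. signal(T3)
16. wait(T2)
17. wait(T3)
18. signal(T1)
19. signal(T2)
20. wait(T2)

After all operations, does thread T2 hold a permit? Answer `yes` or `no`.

Step 1: wait(T2) -> count=0 queue=[] holders={T2}
Step 2: signal(T2) -> count=1 queue=[] holders={none}
Step 3: wait(T3) -> count=0 queue=[] holders={T3}
Step 4: wait(T1) -> count=0 queue=[T1] holders={T3}
Step 5: signal(T3) -> count=0 queue=[] holders={T1}
Step 6: signal(T1) -> count=1 queue=[] holders={none}
Step 7: wait(T1) -> count=0 queue=[] holders={T1}
Step 8: signal(T1) -> count=1 queue=[] holders={none}
Step 9: wait(T1) -> count=0 queue=[] holders={T1}
Step 10: wait(T2) -> count=0 queue=[T2] holders={T1}
Step 11: wait(T3) -> count=0 queue=[T2,T3] holders={T1}
Step 12: signal(T1) -> count=0 queue=[T3] holders={T2}
Step 13: wait(T1) -> count=0 queue=[T3,T1] holders={T2}
Step 14: signal(T2) -> count=0 queue=[T1] holders={T3}
Step 15: signal(T3) -> count=0 queue=[] holders={T1}
Step 16: wait(T2) -> count=0 queue=[T2] holders={T1}
Step 17: wait(T3) -> count=0 queue=[T2,T3] holders={T1}
Step 18: signal(T1) -> count=0 queue=[T3] holders={T2}
Step 19: signal(T2) -> count=0 queue=[] holders={T3}
Step 20: wait(T2) -> count=0 queue=[T2] holders={T3}
Final holders: {T3} -> T2 not in holders

Answer: no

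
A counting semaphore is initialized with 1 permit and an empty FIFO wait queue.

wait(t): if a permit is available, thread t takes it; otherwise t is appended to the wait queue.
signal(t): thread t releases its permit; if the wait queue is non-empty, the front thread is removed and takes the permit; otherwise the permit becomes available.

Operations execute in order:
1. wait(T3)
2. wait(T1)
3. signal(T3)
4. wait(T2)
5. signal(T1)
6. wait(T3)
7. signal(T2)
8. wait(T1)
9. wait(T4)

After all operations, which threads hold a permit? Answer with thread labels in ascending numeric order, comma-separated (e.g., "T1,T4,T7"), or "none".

Answer: T3

Derivation:
Step 1: wait(T3) -> count=0 queue=[] holders={T3}
Step 2: wait(T1) -> count=0 queue=[T1] holders={T3}
Step 3: signal(T3) -> count=0 queue=[] holders={T1}
Step 4: wait(T2) -> count=0 queue=[T2] holders={T1}
Step 5: signal(T1) -> count=0 queue=[] holders={T2}
Step 6: wait(T3) -> count=0 queue=[T3] holders={T2}
Step 7: signal(T2) -> count=0 queue=[] holders={T3}
Step 8: wait(T1) -> count=0 queue=[T1] holders={T3}
Step 9: wait(T4) -> count=0 queue=[T1,T4] holders={T3}
Final holders: T3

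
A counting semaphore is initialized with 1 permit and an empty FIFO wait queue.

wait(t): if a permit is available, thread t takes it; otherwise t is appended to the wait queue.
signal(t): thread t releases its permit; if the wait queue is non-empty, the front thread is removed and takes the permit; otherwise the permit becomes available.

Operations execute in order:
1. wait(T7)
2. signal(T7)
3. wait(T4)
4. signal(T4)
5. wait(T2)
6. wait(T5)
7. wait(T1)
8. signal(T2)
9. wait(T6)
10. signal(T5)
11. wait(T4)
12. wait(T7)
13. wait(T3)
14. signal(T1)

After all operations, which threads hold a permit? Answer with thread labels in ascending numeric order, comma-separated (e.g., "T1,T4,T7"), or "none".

Answer: T6

Derivation:
Step 1: wait(T7) -> count=0 queue=[] holders={T7}
Step 2: signal(T7) -> count=1 queue=[] holders={none}
Step 3: wait(T4) -> count=0 queue=[] holders={T4}
Step 4: signal(T4) -> count=1 queue=[] holders={none}
Step 5: wait(T2) -> count=0 queue=[] holders={T2}
Step 6: wait(T5) -> count=0 queue=[T5] holders={T2}
Step 7: wait(T1) -> count=0 queue=[T5,T1] holders={T2}
Step 8: signal(T2) -> count=0 queue=[T1] holders={T5}
Step 9: wait(T6) -> count=0 queue=[T1,T6] holders={T5}
Step 10: signal(T5) -> count=0 queue=[T6] holders={T1}
Step 11: wait(T4) -> count=0 queue=[T6,T4] holders={T1}
Step 12: wait(T7) -> count=0 queue=[T6,T4,T7] holders={T1}
Step 13: wait(T3) -> count=0 queue=[T6,T4,T7,T3] holders={T1}
Step 14: signal(T1) -> count=0 queue=[T4,T7,T3] holders={T6}
Final holders: T6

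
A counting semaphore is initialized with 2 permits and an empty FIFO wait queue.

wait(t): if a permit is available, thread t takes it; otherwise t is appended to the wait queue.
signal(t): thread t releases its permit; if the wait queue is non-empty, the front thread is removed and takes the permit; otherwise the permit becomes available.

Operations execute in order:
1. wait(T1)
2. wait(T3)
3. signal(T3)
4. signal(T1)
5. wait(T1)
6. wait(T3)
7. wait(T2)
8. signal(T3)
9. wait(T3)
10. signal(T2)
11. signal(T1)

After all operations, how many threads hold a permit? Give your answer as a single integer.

Answer: 1

Derivation:
Step 1: wait(T1) -> count=1 queue=[] holders={T1}
Step 2: wait(T3) -> count=0 queue=[] holders={T1,T3}
Step 3: signal(T3) -> count=1 queue=[] holders={T1}
Step 4: signal(T1) -> count=2 queue=[] holders={none}
Step 5: wait(T1) -> count=1 queue=[] holders={T1}
Step 6: wait(T3) -> count=0 queue=[] holders={T1,T3}
Step 7: wait(T2) -> count=0 queue=[T2] holders={T1,T3}
Step 8: signal(T3) -> count=0 queue=[] holders={T1,T2}
Step 9: wait(T3) -> count=0 queue=[T3] holders={T1,T2}
Step 10: signal(T2) -> count=0 queue=[] holders={T1,T3}
Step 11: signal(T1) -> count=1 queue=[] holders={T3}
Final holders: {T3} -> 1 thread(s)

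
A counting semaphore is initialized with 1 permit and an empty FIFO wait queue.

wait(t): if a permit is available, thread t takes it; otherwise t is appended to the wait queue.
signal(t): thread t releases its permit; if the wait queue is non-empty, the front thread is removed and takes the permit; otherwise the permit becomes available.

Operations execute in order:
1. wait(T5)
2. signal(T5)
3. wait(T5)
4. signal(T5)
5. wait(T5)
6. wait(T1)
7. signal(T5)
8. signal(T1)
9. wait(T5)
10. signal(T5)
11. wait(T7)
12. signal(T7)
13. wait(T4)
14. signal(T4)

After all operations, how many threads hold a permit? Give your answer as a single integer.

Step 1: wait(T5) -> count=0 queue=[] holders={T5}
Step 2: signal(T5) -> count=1 queue=[] holders={none}
Step 3: wait(T5) -> count=0 queue=[] holders={T5}
Step 4: signal(T5) -> count=1 queue=[] holders={none}
Step 5: wait(T5) -> count=0 queue=[] holders={T5}
Step 6: wait(T1) -> count=0 queue=[T1] holders={T5}
Step 7: signal(T5) -> count=0 queue=[] holders={T1}
Step 8: signal(T1) -> count=1 queue=[] holders={none}
Step 9: wait(T5) -> count=0 queue=[] holders={T5}
Step 10: signal(T5) -> count=1 queue=[] holders={none}
Step 11: wait(T7) -> count=0 queue=[] holders={T7}
Step 12: signal(T7) -> count=1 queue=[] holders={none}
Step 13: wait(T4) -> count=0 queue=[] holders={T4}
Step 14: signal(T4) -> count=1 queue=[] holders={none}
Final holders: {none} -> 0 thread(s)

Answer: 0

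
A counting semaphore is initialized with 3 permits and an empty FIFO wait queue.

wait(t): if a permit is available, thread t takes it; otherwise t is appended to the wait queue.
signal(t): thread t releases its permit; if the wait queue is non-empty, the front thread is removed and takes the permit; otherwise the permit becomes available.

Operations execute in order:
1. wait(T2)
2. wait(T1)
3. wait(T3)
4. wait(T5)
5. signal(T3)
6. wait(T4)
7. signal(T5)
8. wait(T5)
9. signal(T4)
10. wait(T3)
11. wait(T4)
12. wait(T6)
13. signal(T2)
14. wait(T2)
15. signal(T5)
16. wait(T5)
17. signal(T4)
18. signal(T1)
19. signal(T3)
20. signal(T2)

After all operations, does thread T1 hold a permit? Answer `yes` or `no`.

Step 1: wait(T2) -> count=2 queue=[] holders={T2}
Step 2: wait(T1) -> count=1 queue=[] holders={T1,T2}
Step 3: wait(T3) -> count=0 queue=[] holders={T1,T2,T3}
Step 4: wait(T5) -> count=0 queue=[T5] holders={T1,T2,T3}
Step 5: signal(T3) -> count=0 queue=[] holders={T1,T2,T5}
Step 6: wait(T4) -> count=0 queue=[T4] holders={T1,T2,T5}
Step 7: signal(T5) -> count=0 queue=[] holders={T1,T2,T4}
Step 8: wait(T5) -> count=0 queue=[T5] holders={T1,T2,T4}
Step 9: signal(T4) -> count=0 queue=[] holders={T1,T2,T5}
Step 10: wait(T3) -> count=0 queue=[T3] holders={T1,T2,T5}
Step 11: wait(T4) -> count=0 queue=[T3,T4] holders={T1,T2,T5}
Step 12: wait(T6) -> count=0 queue=[T3,T4,T6] holders={T1,T2,T5}
Step 13: signal(T2) -> count=0 queue=[T4,T6] holders={T1,T3,T5}
Step 14: wait(T2) -> count=0 queue=[T4,T6,T2] holders={T1,T3,T5}
Step 15: signal(T5) -> count=0 queue=[T6,T2] holders={T1,T3,T4}
Step 16: wait(T5) -> count=0 queue=[T6,T2,T5] holders={T1,T3,T4}
Step 17: signal(T4) -> count=0 queue=[T2,T5] holders={T1,T3,T6}
Step 18: signal(T1) -> count=0 queue=[T5] holders={T2,T3,T6}
Step 19: signal(T3) -> count=0 queue=[] holders={T2,T5,T6}
Step 20: signal(T2) -> count=1 queue=[] holders={T5,T6}
Final holders: {T5,T6} -> T1 not in holders

Answer: no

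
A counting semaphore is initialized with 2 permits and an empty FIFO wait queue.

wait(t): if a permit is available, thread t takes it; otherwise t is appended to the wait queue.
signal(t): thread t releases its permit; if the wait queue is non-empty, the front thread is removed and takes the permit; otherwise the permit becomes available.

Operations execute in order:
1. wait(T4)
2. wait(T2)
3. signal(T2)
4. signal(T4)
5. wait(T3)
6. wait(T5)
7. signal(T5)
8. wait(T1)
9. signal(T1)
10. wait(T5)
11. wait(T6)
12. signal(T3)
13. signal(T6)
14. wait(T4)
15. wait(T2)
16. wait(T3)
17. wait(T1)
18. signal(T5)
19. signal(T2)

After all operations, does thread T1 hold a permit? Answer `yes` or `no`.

Step 1: wait(T4) -> count=1 queue=[] holders={T4}
Step 2: wait(T2) -> count=0 queue=[] holders={T2,T4}
Step 3: signal(T2) -> count=1 queue=[] holders={T4}
Step 4: signal(T4) -> count=2 queue=[] holders={none}
Step 5: wait(T3) -> count=1 queue=[] holders={T3}
Step 6: wait(T5) -> count=0 queue=[] holders={T3,T5}
Step 7: signal(T5) -> count=1 queue=[] holders={T3}
Step 8: wait(T1) -> count=0 queue=[] holders={T1,T3}
Step 9: signal(T1) -> count=1 queue=[] holders={T3}
Step 10: wait(T5) -> count=0 queue=[] holders={T3,T5}
Step 11: wait(T6) -> count=0 queue=[T6] holders={T3,T5}
Step 12: signal(T3) -> count=0 queue=[] holders={T5,T6}
Step 13: signal(T6) -> count=1 queue=[] holders={T5}
Step 14: wait(T4) -> count=0 queue=[] holders={T4,T5}
Step 15: wait(T2) -> count=0 queue=[T2] holders={T4,T5}
Step 16: wait(T3) -> count=0 queue=[T2,T3] holders={T4,T5}
Step 17: wait(T1) -> count=0 queue=[T2,T3,T1] holders={T4,T5}
Step 18: signal(T5) -> count=0 queue=[T3,T1] holders={T2,T4}
Step 19: signal(T2) -> count=0 queue=[T1] holders={T3,T4}
Final holders: {T3,T4} -> T1 not in holders

Answer: no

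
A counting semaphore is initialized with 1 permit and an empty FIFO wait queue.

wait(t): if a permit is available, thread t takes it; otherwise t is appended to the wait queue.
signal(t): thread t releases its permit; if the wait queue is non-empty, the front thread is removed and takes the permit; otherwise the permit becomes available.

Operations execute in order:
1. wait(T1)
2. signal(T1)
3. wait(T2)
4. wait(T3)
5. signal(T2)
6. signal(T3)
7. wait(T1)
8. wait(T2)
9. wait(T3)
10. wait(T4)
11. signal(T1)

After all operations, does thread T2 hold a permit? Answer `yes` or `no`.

Answer: yes

Derivation:
Step 1: wait(T1) -> count=0 queue=[] holders={T1}
Step 2: signal(T1) -> count=1 queue=[] holders={none}
Step 3: wait(T2) -> count=0 queue=[] holders={T2}
Step 4: wait(T3) -> count=0 queue=[T3] holders={T2}
Step 5: signal(T2) -> count=0 queue=[] holders={T3}
Step 6: signal(T3) -> count=1 queue=[] holders={none}
Step 7: wait(T1) -> count=0 queue=[] holders={T1}
Step 8: wait(T2) -> count=0 queue=[T2] holders={T1}
Step 9: wait(T3) -> count=0 queue=[T2,T3] holders={T1}
Step 10: wait(T4) -> count=0 queue=[T2,T3,T4] holders={T1}
Step 11: signal(T1) -> count=0 queue=[T3,T4] holders={T2}
Final holders: {T2} -> T2 in holders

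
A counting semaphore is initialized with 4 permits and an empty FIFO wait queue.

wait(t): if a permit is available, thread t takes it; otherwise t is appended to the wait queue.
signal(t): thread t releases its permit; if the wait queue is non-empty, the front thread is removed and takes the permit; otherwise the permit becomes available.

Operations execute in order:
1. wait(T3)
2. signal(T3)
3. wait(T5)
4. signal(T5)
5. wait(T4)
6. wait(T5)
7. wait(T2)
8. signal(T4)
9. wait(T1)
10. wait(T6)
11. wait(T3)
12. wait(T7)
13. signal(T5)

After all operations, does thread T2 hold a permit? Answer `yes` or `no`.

Step 1: wait(T3) -> count=3 queue=[] holders={T3}
Step 2: signal(T3) -> count=4 queue=[] holders={none}
Step 3: wait(T5) -> count=3 queue=[] holders={T5}
Step 4: signal(T5) -> count=4 queue=[] holders={none}
Step 5: wait(T4) -> count=3 queue=[] holders={T4}
Step 6: wait(T5) -> count=2 queue=[] holders={T4,T5}
Step 7: wait(T2) -> count=1 queue=[] holders={T2,T4,T5}
Step 8: signal(T4) -> count=2 queue=[] holders={T2,T5}
Step 9: wait(T1) -> count=1 queue=[] holders={T1,T2,T5}
Step 10: wait(T6) -> count=0 queue=[] holders={T1,T2,T5,T6}
Step 11: wait(T3) -> count=0 queue=[T3] holders={T1,T2,T5,T6}
Step 12: wait(T7) -> count=0 queue=[T3,T7] holders={T1,T2,T5,T6}
Step 13: signal(T5) -> count=0 queue=[T7] holders={T1,T2,T3,T6}
Final holders: {T1,T2,T3,T6} -> T2 in holders

Answer: yes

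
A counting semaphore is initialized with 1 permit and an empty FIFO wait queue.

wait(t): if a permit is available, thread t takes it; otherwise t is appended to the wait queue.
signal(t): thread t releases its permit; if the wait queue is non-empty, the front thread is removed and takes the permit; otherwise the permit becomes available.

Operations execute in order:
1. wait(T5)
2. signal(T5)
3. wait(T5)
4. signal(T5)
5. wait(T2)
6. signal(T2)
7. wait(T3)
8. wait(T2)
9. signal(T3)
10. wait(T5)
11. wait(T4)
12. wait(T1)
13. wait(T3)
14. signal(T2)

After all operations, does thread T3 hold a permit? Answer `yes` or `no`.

Step 1: wait(T5) -> count=0 queue=[] holders={T5}
Step 2: signal(T5) -> count=1 queue=[] holders={none}
Step 3: wait(T5) -> count=0 queue=[] holders={T5}
Step 4: signal(T5) -> count=1 queue=[] holders={none}
Step 5: wait(T2) -> count=0 queue=[] holders={T2}
Step 6: signal(T2) -> count=1 queue=[] holders={none}
Step 7: wait(T3) -> count=0 queue=[] holders={T3}
Step 8: wait(T2) -> count=0 queue=[T2] holders={T3}
Step 9: signal(T3) -> count=0 queue=[] holders={T2}
Step 10: wait(T5) -> count=0 queue=[T5] holders={T2}
Step 11: wait(T4) -> count=0 queue=[T5,T4] holders={T2}
Step 12: wait(T1) -> count=0 queue=[T5,T4,T1] holders={T2}
Step 13: wait(T3) -> count=0 queue=[T5,T4,T1,T3] holders={T2}
Step 14: signal(T2) -> count=0 queue=[T4,T1,T3] holders={T5}
Final holders: {T5} -> T3 not in holders

Answer: no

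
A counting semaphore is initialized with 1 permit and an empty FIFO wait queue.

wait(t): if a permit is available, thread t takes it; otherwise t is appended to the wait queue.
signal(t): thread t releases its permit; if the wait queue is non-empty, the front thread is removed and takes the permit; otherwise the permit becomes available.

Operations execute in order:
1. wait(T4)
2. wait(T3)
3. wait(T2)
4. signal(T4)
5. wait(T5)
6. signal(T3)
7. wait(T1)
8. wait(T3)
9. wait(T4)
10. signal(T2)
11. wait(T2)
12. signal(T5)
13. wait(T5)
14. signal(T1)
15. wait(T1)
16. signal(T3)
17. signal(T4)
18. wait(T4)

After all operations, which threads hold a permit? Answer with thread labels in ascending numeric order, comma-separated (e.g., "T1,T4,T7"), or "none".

Answer: T2

Derivation:
Step 1: wait(T4) -> count=0 queue=[] holders={T4}
Step 2: wait(T3) -> count=0 queue=[T3] holders={T4}
Step 3: wait(T2) -> count=0 queue=[T3,T2] holders={T4}
Step 4: signal(T4) -> count=0 queue=[T2] holders={T3}
Step 5: wait(T5) -> count=0 queue=[T2,T5] holders={T3}
Step 6: signal(T3) -> count=0 queue=[T5] holders={T2}
Step 7: wait(T1) -> count=0 queue=[T5,T1] holders={T2}
Step 8: wait(T3) -> count=0 queue=[T5,T1,T3] holders={T2}
Step 9: wait(T4) -> count=0 queue=[T5,T1,T3,T4] holders={T2}
Step 10: signal(T2) -> count=0 queue=[T1,T3,T4] holders={T5}
Step 11: wait(T2) -> count=0 queue=[T1,T3,T4,T2] holders={T5}
Step 12: signal(T5) -> count=0 queue=[T3,T4,T2] holders={T1}
Step 13: wait(T5) -> count=0 queue=[T3,T4,T2,T5] holders={T1}
Step 14: signal(T1) -> count=0 queue=[T4,T2,T5] holders={T3}
Step 15: wait(T1) -> count=0 queue=[T4,T2,T5,T1] holders={T3}
Step 16: signal(T3) -> count=0 queue=[T2,T5,T1] holders={T4}
Step 17: signal(T4) -> count=0 queue=[T5,T1] holders={T2}
Step 18: wait(T4) -> count=0 queue=[T5,T1,T4] holders={T2}
Final holders: T2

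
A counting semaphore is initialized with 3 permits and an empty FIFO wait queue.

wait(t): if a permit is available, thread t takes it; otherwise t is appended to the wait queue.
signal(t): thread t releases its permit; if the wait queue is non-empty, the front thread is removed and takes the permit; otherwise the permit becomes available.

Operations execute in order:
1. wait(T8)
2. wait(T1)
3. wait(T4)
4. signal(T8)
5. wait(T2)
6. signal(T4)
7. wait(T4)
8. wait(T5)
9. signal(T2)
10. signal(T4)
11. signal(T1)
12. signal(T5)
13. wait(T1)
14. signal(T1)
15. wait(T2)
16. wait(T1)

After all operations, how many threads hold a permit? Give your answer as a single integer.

Answer: 2

Derivation:
Step 1: wait(T8) -> count=2 queue=[] holders={T8}
Step 2: wait(T1) -> count=1 queue=[] holders={T1,T8}
Step 3: wait(T4) -> count=0 queue=[] holders={T1,T4,T8}
Step 4: signal(T8) -> count=1 queue=[] holders={T1,T4}
Step 5: wait(T2) -> count=0 queue=[] holders={T1,T2,T4}
Step 6: signal(T4) -> count=1 queue=[] holders={T1,T2}
Step 7: wait(T4) -> count=0 queue=[] holders={T1,T2,T4}
Step 8: wait(T5) -> count=0 queue=[T5] holders={T1,T2,T4}
Step 9: signal(T2) -> count=0 queue=[] holders={T1,T4,T5}
Step 10: signal(T4) -> count=1 queue=[] holders={T1,T5}
Step 11: signal(T1) -> count=2 queue=[] holders={T5}
Step 12: signal(T5) -> count=3 queue=[] holders={none}
Step 13: wait(T1) -> count=2 queue=[] holders={T1}
Step 14: signal(T1) -> count=3 queue=[] holders={none}
Step 15: wait(T2) -> count=2 queue=[] holders={T2}
Step 16: wait(T1) -> count=1 queue=[] holders={T1,T2}
Final holders: {T1,T2} -> 2 thread(s)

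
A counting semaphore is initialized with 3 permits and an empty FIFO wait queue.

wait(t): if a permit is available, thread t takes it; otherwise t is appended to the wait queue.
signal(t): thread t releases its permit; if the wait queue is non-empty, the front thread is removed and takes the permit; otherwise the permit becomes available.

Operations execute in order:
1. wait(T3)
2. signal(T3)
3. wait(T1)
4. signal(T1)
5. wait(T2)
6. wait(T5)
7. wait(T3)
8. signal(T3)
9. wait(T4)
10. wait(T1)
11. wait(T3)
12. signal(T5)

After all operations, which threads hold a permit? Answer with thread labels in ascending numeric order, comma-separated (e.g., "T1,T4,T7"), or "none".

Step 1: wait(T3) -> count=2 queue=[] holders={T3}
Step 2: signal(T3) -> count=3 queue=[] holders={none}
Step 3: wait(T1) -> count=2 queue=[] holders={T1}
Step 4: signal(T1) -> count=3 queue=[] holders={none}
Step 5: wait(T2) -> count=2 queue=[] holders={T2}
Step 6: wait(T5) -> count=1 queue=[] holders={T2,T5}
Step 7: wait(T3) -> count=0 queue=[] holders={T2,T3,T5}
Step 8: signal(T3) -> count=1 queue=[] holders={T2,T5}
Step 9: wait(T4) -> count=0 queue=[] holders={T2,T4,T5}
Step 10: wait(T1) -> count=0 queue=[T1] holders={T2,T4,T5}
Step 11: wait(T3) -> count=0 queue=[T1,T3] holders={T2,T4,T5}
Step 12: signal(T5) -> count=0 queue=[T3] holders={T1,T2,T4}
Final holders: T1,T2,T4

Answer: T1,T2,T4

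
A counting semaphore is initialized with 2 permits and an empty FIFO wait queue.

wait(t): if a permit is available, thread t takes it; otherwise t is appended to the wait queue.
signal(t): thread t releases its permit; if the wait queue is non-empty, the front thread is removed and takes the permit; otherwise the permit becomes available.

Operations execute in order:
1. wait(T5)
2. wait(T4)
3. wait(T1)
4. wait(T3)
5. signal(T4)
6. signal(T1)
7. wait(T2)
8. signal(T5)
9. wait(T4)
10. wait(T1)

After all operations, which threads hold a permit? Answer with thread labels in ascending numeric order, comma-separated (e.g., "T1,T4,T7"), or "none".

Answer: T2,T3

Derivation:
Step 1: wait(T5) -> count=1 queue=[] holders={T5}
Step 2: wait(T4) -> count=0 queue=[] holders={T4,T5}
Step 3: wait(T1) -> count=0 queue=[T1] holders={T4,T5}
Step 4: wait(T3) -> count=0 queue=[T1,T3] holders={T4,T5}
Step 5: signal(T4) -> count=0 queue=[T3] holders={T1,T5}
Step 6: signal(T1) -> count=0 queue=[] holders={T3,T5}
Step 7: wait(T2) -> count=0 queue=[T2] holders={T3,T5}
Step 8: signal(T5) -> count=0 queue=[] holders={T2,T3}
Step 9: wait(T4) -> count=0 queue=[T4] holders={T2,T3}
Step 10: wait(T1) -> count=0 queue=[T4,T1] holders={T2,T3}
Final holders: T2,T3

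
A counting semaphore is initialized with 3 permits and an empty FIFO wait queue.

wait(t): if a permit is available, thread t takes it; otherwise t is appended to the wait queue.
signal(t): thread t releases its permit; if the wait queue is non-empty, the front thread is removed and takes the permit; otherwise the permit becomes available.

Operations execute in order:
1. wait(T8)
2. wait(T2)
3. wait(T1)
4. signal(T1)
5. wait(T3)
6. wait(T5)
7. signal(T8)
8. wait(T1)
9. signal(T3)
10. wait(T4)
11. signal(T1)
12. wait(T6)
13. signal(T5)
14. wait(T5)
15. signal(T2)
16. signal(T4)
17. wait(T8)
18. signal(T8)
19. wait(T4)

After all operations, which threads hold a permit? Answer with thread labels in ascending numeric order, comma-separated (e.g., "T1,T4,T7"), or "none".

Answer: T4,T5,T6

Derivation:
Step 1: wait(T8) -> count=2 queue=[] holders={T8}
Step 2: wait(T2) -> count=1 queue=[] holders={T2,T8}
Step 3: wait(T1) -> count=0 queue=[] holders={T1,T2,T8}
Step 4: signal(T1) -> count=1 queue=[] holders={T2,T8}
Step 5: wait(T3) -> count=0 queue=[] holders={T2,T3,T8}
Step 6: wait(T5) -> count=0 queue=[T5] holders={T2,T3,T8}
Step 7: signal(T8) -> count=0 queue=[] holders={T2,T3,T5}
Step 8: wait(T1) -> count=0 queue=[T1] holders={T2,T3,T5}
Step 9: signal(T3) -> count=0 queue=[] holders={T1,T2,T5}
Step 10: wait(T4) -> count=0 queue=[T4] holders={T1,T2,T5}
Step 11: signal(T1) -> count=0 queue=[] holders={T2,T4,T5}
Step 12: wait(T6) -> count=0 queue=[T6] holders={T2,T4,T5}
Step 13: signal(T5) -> count=0 queue=[] holders={T2,T4,T6}
Step 14: wait(T5) -> count=0 queue=[T5] holders={T2,T4,T6}
Step 15: signal(T2) -> count=0 queue=[] holders={T4,T5,T6}
Step 16: signal(T4) -> count=1 queue=[] holders={T5,T6}
Step 17: wait(T8) -> count=0 queue=[] holders={T5,T6,T8}
Step 18: signal(T8) -> count=1 queue=[] holders={T5,T6}
Step 19: wait(T4) -> count=0 queue=[] holders={T4,T5,T6}
Final holders: T4,T5,T6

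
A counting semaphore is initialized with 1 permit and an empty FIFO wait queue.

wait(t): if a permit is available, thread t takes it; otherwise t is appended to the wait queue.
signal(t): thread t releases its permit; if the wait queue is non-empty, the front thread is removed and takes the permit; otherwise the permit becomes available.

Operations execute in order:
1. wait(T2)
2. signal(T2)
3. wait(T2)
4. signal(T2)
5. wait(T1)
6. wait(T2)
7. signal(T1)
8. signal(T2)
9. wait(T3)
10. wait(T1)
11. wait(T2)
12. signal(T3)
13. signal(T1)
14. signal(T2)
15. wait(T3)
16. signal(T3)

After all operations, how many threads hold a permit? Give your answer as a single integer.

Step 1: wait(T2) -> count=0 queue=[] holders={T2}
Step 2: signal(T2) -> count=1 queue=[] holders={none}
Step 3: wait(T2) -> count=0 queue=[] holders={T2}
Step 4: signal(T2) -> count=1 queue=[] holders={none}
Step 5: wait(T1) -> count=0 queue=[] holders={T1}
Step 6: wait(T2) -> count=0 queue=[T2] holders={T1}
Step 7: signal(T1) -> count=0 queue=[] holders={T2}
Step 8: signal(T2) -> count=1 queue=[] holders={none}
Step 9: wait(T3) -> count=0 queue=[] holders={T3}
Step 10: wait(T1) -> count=0 queue=[T1] holders={T3}
Step 11: wait(T2) -> count=0 queue=[T1,T2] holders={T3}
Step 12: signal(T3) -> count=0 queue=[T2] holders={T1}
Step 13: signal(T1) -> count=0 queue=[] holders={T2}
Step 14: signal(T2) -> count=1 queue=[] holders={none}
Step 15: wait(T3) -> count=0 queue=[] holders={T3}
Step 16: signal(T3) -> count=1 queue=[] holders={none}
Final holders: {none} -> 0 thread(s)

Answer: 0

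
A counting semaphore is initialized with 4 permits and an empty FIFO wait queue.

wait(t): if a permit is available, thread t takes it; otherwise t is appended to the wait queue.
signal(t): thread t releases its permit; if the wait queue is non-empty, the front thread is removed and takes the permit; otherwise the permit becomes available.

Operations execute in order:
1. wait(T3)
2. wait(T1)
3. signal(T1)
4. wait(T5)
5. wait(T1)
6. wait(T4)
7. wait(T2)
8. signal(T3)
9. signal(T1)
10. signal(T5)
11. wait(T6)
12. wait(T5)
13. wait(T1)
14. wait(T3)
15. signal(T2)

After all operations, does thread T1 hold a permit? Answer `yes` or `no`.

Step 1: wait(T3) -> count=3 queue=[] holders={T3}
Step 2: wait(T1) -> count=2 queue=[] holders={T1,T3}
Step 3: signal(T1) -> count=3 queue=[] holders={T3}
Step 4: wait(T5) -> count=2 queue=[] holders={T3,T5}
Step 5: wait(T1) -> count=1 queue=[] holders={T1,T3,T5}
Step 6: wait(T4) -> count=0 queue=[] holders={T1,T3,T4,T5}
Step 7: wait(T2) -> count=0 queue=[T2] holders={T1,T3,T4,T5}
Step 8: signal(T3) -> count=0 queue=[] holders={T1,T2,T4,T5}
Step 9: signal(T1) -> count=1 queue=[] holders={T2,T4,T5}
Step 10: signal(T5) -> count=2 queue=[] holders={T2,T4}
Step 11: wait(T6) -> count=1 queue=[] holders={T2,T4,T6}
Step 12: wait(T5) -> count=0 queue=[] holders={T2,T4,T5,T6}
Step 13: wait(T1) -> count=0 queue=[T1] holders={T2,T4,T5,T6}
Step 14: wait(T3) -> count=0 queue=[T1,T3] holders={T2,T4,T5,T6}
Step 15: signal(T2) -> count=0 queue=[T3] holders={T1,T4,T5,T6}
Final holders: {T1,T4,T5,T6} -> T1 in holders

Answer: yes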